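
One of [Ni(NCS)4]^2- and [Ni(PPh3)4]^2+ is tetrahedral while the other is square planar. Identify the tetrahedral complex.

For [Ni(NCS)4]^2-: Each isothiocyanate is −1; balancing the −2 overall charge requires Ni(II). Group 10 minus oxidation state 2 gives a d⁸ configuration. Isothiocyanate is a weak-field ligand. With weak-field ligands the CFSE gain from square planar is small, so a 3d d⁸ ion takes the sterically preferred tetrahedral geometry. → tetrahedral.
For [Ni(PPh3)4]^2+: Ligand charges: triphenylphosphine is neutral. With an overall charge of +2 the nickel centre must be in the +2 oxidation state. Group 10 minus oxidation state 2 gives a d⁸ configuration. Triphenylphosphine is a strong-field ligand (high in the spectrochemical series). A 3d d⁸ ion with strong-field ligands gains enough CFSE to favour square planar over tetrahedral. → square planar.

[Ni(NCS)4]^2-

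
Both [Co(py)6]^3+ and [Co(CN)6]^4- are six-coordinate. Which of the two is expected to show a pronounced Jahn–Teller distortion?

[Co(py)6]^3+: Summing ligand charges against the +3 overall charge gives an oxidation state of +3 for cobalt. Group 9 minus oxidation state 3 gives a d⁶ configuration. Co(III) has an exceptionally large octahedral splitting and is low-spin with essentially every ligand except fluoride. The d⁶ configuration leaves the e_g set evenly filled (or empty) — no strong Jahn–Teller driving force.
[Co(CN)6]^4-: Ligand charges: each cyanide is −1. With an overall charge of −4 the cobalt centre must be in the +2 oxidation state. Cobalt is a group-9 element; Co(II) is therefore d⁷. Cyanide is a strong-field ligand (high in the spectrochemical series) for a first-row metal, so the complex is low-spin. The t₂g⁶e_g¹ (low-spin) configuration has an unevenly filled e_g set; the Jahn–Teller theorem predicts a tetragonal distortion (typically axial elongation) to lift the degeneracy.

[Co(CN)6]^4-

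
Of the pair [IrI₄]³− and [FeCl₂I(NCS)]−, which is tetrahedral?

[FeCl₂I(NCS)]−

For [IrI₄]³−: Each iodide is −1; balancing the −3 overall charge requires Ir(I). Iridium is a group-9 element; Ir(I) is therefore d⁸. A 5d d⁸ ion has a large crystal-field splitting; square planar leaves the high-energy d_{x²−y²} orbital empty and maximises CFSE. → square planar.
For [FeCl₂I(NCS)]−: Summing ligand charges against the −1 overall charge gives an oxidation state of +3 for iron. Group 8 minus oxidation state 3 gives a d⁵ configuration. A high-spin d⁵ ion has zero CFSE in either geometry, so four ligands adopt the sterically favoured tetrahedral geometry. → tetrahedral.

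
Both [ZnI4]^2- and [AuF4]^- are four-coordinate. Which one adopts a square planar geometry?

[AuF4]^-

For [ZnI4]^2-: Each iodide is −1; balancing the −2 overall charge requires Zn(II). Zn sits in group 12, so the d-electron count is 12 − 2 = 10. A d¹⁰ ion has no crystal-field stabilisation preference between square planar and tetrahedral, so four ligands adopt the sterically favoured tetrahedral geometry. → tetrahedral.
For [AuF4]^-: Ligand charges: each fluoride is −1. With an overall charge of −1 the gold centre must be in the +3 oxidation state. Group 11 minus oxidation state 3 gives a d⁸ configuration. A 5d d⁸ ion has a large crystal-field splitting; square planar leaves the high-energy d_{x²−y²} orbital empty and maximises CFSE. → square planar.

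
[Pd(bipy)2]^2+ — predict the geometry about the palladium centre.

Summing ligand charges against the +2 overall charge gives an oxidation state of +2 for palladium.
Palladium is a group-10 element; Pd(II) is therefore d⁸.
Counting donor atoms: 2×2,2′-bipyridine (bidentate) → 4 donors. Coordination number = 4.
A 4d d⁸ ion has a large crystal-field splitting; square planar leaves the high-energy d_{x²−y²} orbital empty and maximises CFSE.

square planar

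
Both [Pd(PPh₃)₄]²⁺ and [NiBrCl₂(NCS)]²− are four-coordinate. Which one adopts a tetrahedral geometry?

[NiBrCl₂(NCS)]²−

For [Pd(PPh₃)₄]²⁺: Ligand charges: triphenylphosphine is neutral. With an overall charge of +2 the palladium centre must be in the +2 oxidation state. Palladium is a group-10 element; Pd(II) is therefore d⁸. A 4d d⁸ ion has a large crystal-field splitting; square planar leaves the high-energy d_{x²−y²} orbital empty and maximises CFSE. → square planar.
For [NiBrCl₂(NCS)]²−: Summing ligand charges against the −2 overall charge gives an oxidation state of +2 for nickel. Ni sits in group 10, so the d-electron count is 10 − 2 = 8. Bromide, chloride, and isothiocyanate are weak-field ligands. With weak-field ligands the CFSE gain from square planar is small, so a 3d d⁸ ion takes the sterically preferred tetrahedral geometry. → tetrahedral.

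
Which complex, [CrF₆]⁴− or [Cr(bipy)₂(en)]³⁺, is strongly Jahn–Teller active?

[CrF₆]⁴−: Each fluoride is −1; balancing the −4 overall charge requires Cr(II). Chromium is a group-6 element; Cr(II) is therefore d⁴. Fluoride is a weak-field ligand for a first-row metal, so the complex is high-spin. The t₂g³e_g¹ (high-spin) configuration has an unevenly filled e_g set; the Jahn–Teller theorem predicts a tetragonal distortion (typically axial elongation) to lift the degeneracy.
[Cr(bipy)₂(en)]³⁺: Ligand charges: 2,2′-bipyridine is neutral; ethylenediamine is neutral. With an overall charge of +3 the chromium centre must be in the +3 oxidation state. Cr sits in group 6, so the d-electron count is 6 − 3 = 3. The d³ configuration leaves the e_g set evenly filled (or empty) — no strong Jahn–Teller driving force.

[CrF₆]⁴−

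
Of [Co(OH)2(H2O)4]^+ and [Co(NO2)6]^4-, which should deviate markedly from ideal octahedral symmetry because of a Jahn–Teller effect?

[Co(OH)2(H2O)4]^+: Each hydroxide is −1; water is neutral; balancing the +1 overall charge requires Co(III). Group 9 minus oxidation state 3 gives a d⁶ configuration. Co(III) has an exceptionally large octahedral splitting and is low-spin with essentially every ligand except fluoride. The d⁶ configuration leaves the e_g set evenly filled (or empty) — no strong Jahn–Teller driving force.
[Co(NO2)6]^4-: Ligand charges: each nitro (N-bound nitrite) is −1. With an overall charge of −4 the cobalt centre must be in the +2 oxidation state. Group 9 minus oxidation state 2 gives a d⁷ configuration. Nitro (N-bound nitrite) is a strong-field ligand (high in the spectrochemical series) for a first-row metal, so the complex is low-spin. The t₂g⁶e_g¹ (low-spin) configuration has an unevenly filled e_g set; the Jahn–Teller theorem predicts a tetragonal distortion (typically axial elongation) to lift the degeneracy.

[Co(NO2)6]^4-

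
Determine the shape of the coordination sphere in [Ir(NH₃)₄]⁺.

square planar

Summing ligand charges against the +1 overall charge gives an oxidation state of +1 for iridium.
Ir sits in group 9, so the d-electron count is 9 − 1 = 8.
Coordination number: 4.
A 5d d⁸ ion has a large crystal-field splitting; square planar leaves the high-energy d_{x²−y²} orbital empty and maximises CFSE.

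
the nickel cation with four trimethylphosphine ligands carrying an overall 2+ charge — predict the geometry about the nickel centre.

square planar

Ligand charges: trimethylphosphine is neutral. With an overall charge of +2 the nickel centre must be in the +2 oxidation state.
Group 10 minus oxidation state 2 gives a d⁸ configuration.
With 4 monodentate ligands the coordination number is 4.
Trimethylphosphine is a strong-field ligand (high in the spectrochemical series).
A 3d d⁸ ion with strong-field ligands gains enough CFSE to favour square planar over tetrahedral.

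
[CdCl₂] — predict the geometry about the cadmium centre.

linear

Each chloride is −1; balancing the 0 overall charge requires Cd(II).
Cadmium is a group-12 element; Cd(II) is therefore d¹⁰.
With 2 monodentate ligands the coordination number is 2.
A d¹⁰ ion with only two ligands adopts a linear arrangement (sp hybridisation; no CFSE preference).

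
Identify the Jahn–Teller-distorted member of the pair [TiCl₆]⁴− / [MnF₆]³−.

[MnF₆]³−

[TiCl₆]⁴−: Ligand charges: each chloride is −1. With an overall charge of −4 the titanium centre must be in the +2 oxidation state. Group 4 minus oxidation state 2 gives a d² configuration. The d² configuration leaves the e_g set evenly filled (or empty) — no strong Jahn–Teller driving force.
[MnF₆]³−: Each fluoride is −1; balancing the −3 overall charge requires Mn(III). Group 7 minus oxidation state 3 gives a d⁴ configuration. Fluoride is a weak-field ligand for a first-row metal, so the complex is high-spin. The t₂g³e_g¹ (high-spin) configuration has an unevenly filled e_g set; the Jahn–Teller theorem predicts a tetragonal distortion (typically axial elongation) to lift the degeneracy.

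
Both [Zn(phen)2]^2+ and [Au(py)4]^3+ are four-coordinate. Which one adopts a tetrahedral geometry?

For [Zn(phen)2]^2+: Ligand charges: 1,10-phenanthroline is neutral. With an overall charge of +2 the zinc centre must be in the +2 oxidation state. Group 12 minus oxidation state 2 gives a d¹⁰ configuration. A d¹⁰ ion has no crystal-field stabilisation preference between square planar and tetrahedral, so four ligands adopt the sterically favoured tetrahedral geometry. → tetrahedral.
For [Au(py)4]^3+: Pyridine is neutral; balancing the +3 overall charge requires Au(III). Au sits in group 11, so the d-electron count is 11 − 3 = 8. A 5d d⁸ ion has a large crystal-field splitting; square planar leaves the high-energy d_{x²−y²} orbital empty and maximises CFSE. → square planar.

[Zn(phen)2]^2+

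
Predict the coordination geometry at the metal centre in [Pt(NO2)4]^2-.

square planar

Each nitro (N-bound nitrite) is −1; balancing the −2 overall charge requires Pt(II).
Platinum is a group-10 element; Pt(II) is therefore d⁸.
Coordination number: 4.
A 5d d⁸ ion has a large crystal-field splitting; square planar leaves the high-energy d_{x²−y²} orbital empty and maximises CFSE.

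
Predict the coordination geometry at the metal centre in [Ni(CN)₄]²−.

Summing ligand charges against the −2 overall charge gives an oxidation state of +2 for nickel.
Ni sits in group 10, so the d-electron count is 10 − 2 = 8.
With 4 monodentate ligands the coordination number is 4.
Cyanide is a strong-field ligand (high in the spectrochemical series).
A 3d d⁸ ion with strong-field ligands gains enough CFSE to favour square planar over tetrahedral.

square planar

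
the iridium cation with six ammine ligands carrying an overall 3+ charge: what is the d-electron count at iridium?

Ligand charges: ammonia is neutral. With an overall charge of +3 the iridium centre must be in the +3 oxidation state.
Group 9 minus oxidation state 3 gives a d⁶ configuration.

d6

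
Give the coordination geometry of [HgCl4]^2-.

Ligand charges: each chloride is −1. With an overall charge of −2 the mercury centre must be in the +2 oxidation state.
Hg sits in group 12, so the d-electron count is 12 − 2 = 10.
With 4 monodentate ligands the coordination number is 4.
A d¹⁰ ion has no crystal-field stabilisation preference between square planar and tetrahedral, so four ligands adopt the sterically favoured tetrahedral geometry.

tetrahedral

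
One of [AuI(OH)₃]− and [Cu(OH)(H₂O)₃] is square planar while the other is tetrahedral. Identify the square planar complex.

For [AuI(OH)₃]−: Each iodide is −1; each hydroxide is −1; balancing the −1 overall charge requires Au(III). Gold is a group-11 element; Au(III) is therefore d⁸. A 5d d⁸ ion has a large crystal-field splitting; square planar leaves the high-energy d_{x²−y²} orbital empty and maximises CFSE. → square planar.
For [Cu(OH)(H₂O)₃]: Each hydroxide is −1; water is neutral; balancing the 0 overall charge requires Cu(I). Group 11 minus oxidation state 1 gives a d¹⁰ configuration. A d¹⁰ ion has no crystal-field stabilisation preference between square planar and tetrahedral, so four ligands adopt the sterically favoured tetrahedral geometry. → tetrahedral.

[AuI(OH)₃]−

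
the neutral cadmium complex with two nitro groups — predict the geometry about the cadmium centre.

Each nitro (N-bound nitrite) is −1; balancing the 0 overall charge requires Cd(II).
Cd sits in group 12, so the d-electron count is 12 − 2 = 10.
With 2 monodentate ligands the coordination number is 2.
A d¹⁰ ion with only two ligands adopts a linear arrangement (sp hybridisation; no CFSE preference).

linear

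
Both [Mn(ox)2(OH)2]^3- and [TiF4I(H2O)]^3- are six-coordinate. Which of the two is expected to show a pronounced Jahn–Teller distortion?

[Mn(ox)2(OH)2]^3-: Each oxalate is −2; each hydroxide is −1; balancing the −3 overall charge requires Mn(III). Manganese is a group-7 element; Mn(III) is therefore d⁴. Hydroxide and oxalate are weak-field ligands for a first-row metal, so the complex is high-spin. The t₂g³e_g¹ (high-spin) configuration has an unevenly filled e_g set; the Jahn–Teller theorem predicts a tetragonal distortion (typically axial elongation) to lift the degeneracy.
[TiF4I(H2O)]^3-: Ligand charges: each fluoride is −1; each iodide is −1; water is neutral. With an overall charge of −3 the titanium centre must be in the +2 oxidation state. Titanium is a group-4 element; Ti(II) is therefore d². The d² configuration leaves the e_g set evenly filled (or empty) — no strong Jahn–Teller driving force.

[Mn(ox)2(OH)2]^3-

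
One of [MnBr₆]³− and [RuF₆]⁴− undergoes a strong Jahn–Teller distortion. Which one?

[MnBr₆]³−

[MnBr₆]³−: Each bromide is −1; balancing the −3 overall charge requires Mn(III). Group 7 minus oxidation state 3 gives a d⁴ configuration. Bromide is a weak-field ligand for a first-row metal, so the complex is high-spin. The t₂g³e_g¹ (high-spin) configuration has an unevenly filled e_g set; the Jahn–Teller theorem predicts a tetragonal distortion (typically axial elongation) to lift the degeneracy.
[RuF₆]⁴−: Ligand charges: each fluoride is −1. With an overall charge of −4 the ruthenium centre must be in the +2 oxidation state. Ru sits in group 8, so the d-electron count is 8 − 2 = 6. A 4d ion has a large Δₒ and is invariably low-spin. The d⁶ configuration leaves the e_g set evenly filled (or empty) — no strong Jahn–Teller driving force.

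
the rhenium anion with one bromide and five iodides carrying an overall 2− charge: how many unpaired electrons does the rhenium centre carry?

3 unpaired electrons

Summing ligand charges against the −2 overall charge gives an oxidation state of +4 for rhenium.
Re sits in group 7, so the d-electron count is 7 − 4 = 3.
In an octahedral field the d³ configuration is t₂g³e_g⁰ (only one arrangement possible), giving 3 unpaired electrons.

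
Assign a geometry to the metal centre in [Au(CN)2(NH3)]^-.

trigonal planar

Summing ligand charges against the −1 overall charge gives an oxidation state of +1 for gold.
Gold is a group-11 element; Au(I) is therefore d¹⁰.
With 3 monodentate ligands the coordination number is 3.
Three ligands around a d¹⁰ centre minimise repulsion in a trigonal-planar arrangement.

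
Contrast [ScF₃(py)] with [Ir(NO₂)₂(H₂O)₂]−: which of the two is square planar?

For [ScF₃(py)]: Each fluoride is −1; pyridine is neutral; balancing the 0 overall charge requires Sc(III). Sc sits in group 3, so the d-electron count is 3 − 3 = 0. A d⁰ ion has no crystal-field stabilisation preference between square planar and tetrahedral, so four ligands adopt the sterically favoured tetrahedral geometry. → tetrahedral.
For [Ir(NO₂)₂(H₂O)₂]−: Summing ligand charges against the −1 overall charge gives an oxidation state of +1 for iridium. Iridium is a group-9 element; Ir(I) is therefore d⁸. A 5d d⁸ ion has a large crystal-field splitting; square planar leaves the high-energy d_{x²−y²} orbital empty and maximises CFSE. → square planar.

[Ir(NO₂)₂(H₂O)₂]−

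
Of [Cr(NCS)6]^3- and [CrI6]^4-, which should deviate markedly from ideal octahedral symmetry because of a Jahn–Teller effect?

[CrI6]^4-

[Cr(NCS)6]^3-: Summing ligand charges against the −3 overall charge gives an oxidation state of +3 for chromium. Group 6 minus oxidation state 3 gives a d³ configuration. The d³ configuration leaves the e_g set evenly filled (or empty) — no strong Jahn–Teller driving force.
[CrI6]^4-: Each iodide is −1; balancing the −4 overall charge requires Cr(II). Chromium is a group-6 element; Cr(II) is therefore d⁴. Iodide is a weak-field ligand for a first-row metal, so the complex is high-spin. The t₂g³e_g¹ (high-spin) configuration has an unevenly filled e_g set; the Jahn–Teller theorem predicts a tetragonal distortion (typically axial elongation) to lift the degeneracy.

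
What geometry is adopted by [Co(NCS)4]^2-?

Summing ligand charges against the −2 overall charge gives an oxidation state of +2 for cobalt.
Group 9 minus oxidation state 2 gives a d⁷ configuration.
With 4 monodentate ligands the coordination number is 4.
Isothiocyanate is a weak-field ligand.
For a high-spin 3d d⁷ ion with weak-field ligands the small Δₜ gives little square-planar CFSE advantage, so four ligands adopt the sterically favoured tetrahedral geometry.

tetrahedral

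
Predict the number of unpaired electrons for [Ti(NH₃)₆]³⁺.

Summing ligand charges against the +3 overall charge gives an oxidation state of +3 for titanium.
Group 4 minus oxidation state 3 gives a d¹ configuration.
In an octahedral field the d¹ configuration is t₂g¹e_g⁰ (only one arrangement possible), giving 1 unpaired electron.

1 unpaired electron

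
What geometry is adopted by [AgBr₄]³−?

Each bromide is −1; balancing the −3 overall charge requires Ag(I).
Group 11 minus oxidation state 1 gives a d¹⁰ configuration.
Coordination number: 4.
A d¹⁰ ion has no crystal-field stabilisation preference between square planar and tetrahedral, so four ligands adopt the sterically favoured tetrahedral geometry.

tetrahedral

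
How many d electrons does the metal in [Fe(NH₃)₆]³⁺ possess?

d⁵

Summing ligand charges against the +3 overall charge gives an oxidation state of +3 for iron.
Fe sits in group 8, so the d-electron count is 8 − 3 = 5.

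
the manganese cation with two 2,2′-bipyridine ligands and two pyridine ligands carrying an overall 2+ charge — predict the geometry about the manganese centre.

Summing ligand charges against the +2 overall charge gives an oxidation state of +2 for manganese.
Mn sits in group 7, so the d-electron count is 7 − 2 = 5.
Counting donor atoms: 2×2,2′-bipyridine (bidentate) → 4 donors; 2×pyridine (monodentate) → 2 donors. Coordination number = 6.
Six donors around a single metal centre give an octahedral coordination sphere.

octahedral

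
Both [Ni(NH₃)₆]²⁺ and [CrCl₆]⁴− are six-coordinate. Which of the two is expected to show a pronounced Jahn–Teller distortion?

[CrCl₆]⁴−

[Ni(NH₃)₆]²⁺: Summing ligand charges against the +2 overall charge gives an oxidation state of +2 for nickel. Ni sits in group 10, so the d-electron count is 10 − 2 = 8. The d⁸ configuration leaves the e_g set evenly filled (or empty) — no strong Jahn–Teller driving force.
[CrCl₆]⁴−: Each chloride is −1; balancing the −4 overall charge requires Cr(II). Chromium is a group-6 element; Cr(II) is therefore d⁴. Chloride is a weak-field ligand for a first-row metal, so the complex is high-spin. The t₂g³e_g¹ (high-spin) configuration has an unevenly filled e_g set; the Jahn–Teller theorem predicts a tetragonal distortion (typically axial elongation) to lift the degeneracy.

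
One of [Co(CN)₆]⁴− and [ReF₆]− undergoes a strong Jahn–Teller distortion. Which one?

[Co(CN)₆]⁴−

[Co(CN)₆]⁴−: Each cyanide is −1; balancing the −4 overall charge requires Co(II). Co sits in group 9, so the d-electron count is 9 − 2 = 7. Cyanide is a strong-field ligand (high in the spectrochemical series) for a first-row metal, so the complex is low-spin. The t₂g⁶e_g¹ (low-spin) configuration has an unevenly filled e_g set; the Jahn–Teller theorem predicts a tetragonal distortion (typically axial elongation) to lift the degeneracy.
[ReF₆]−: Each fluoride is −1; balancing the −1 overall charge requires Re(V). Rhenium is a group-7 element; Re(V) is therefore d². The d² configuration leaves the e_g set evenly filled (or empty) — no strong Jahn–Teller driving force.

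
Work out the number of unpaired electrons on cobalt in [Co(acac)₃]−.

3

Summing ligand charges against the −1 overall charge gives an oxidation state of +2 for cobalt.
Cobalt is a group-9 element; Co(II) is therefore d⁷.
Counting donor atoms: 3×acetylacetonate (bidentate) → 6 donors. Coordination number = 6.
The spin state decides the count: Acetylacetonate is a weak-field ligand for a first-row metal, so the complex is high-spin.
An octahedral high-spin d⁷ ion is t₂g⁵e_g², giving 3 unpaired electrons.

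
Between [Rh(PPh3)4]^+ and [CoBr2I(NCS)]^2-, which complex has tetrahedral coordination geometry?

[CoBr2I(NCS)]^2-

For [Rh(PPh3)4]^+: Triphenylphosphine is neutral; balancing the +1 overall charge requires Rh(I). Rh sits in group 9, so the d-electron count is 9 − 1 = 8. A 4d d⁸ ion has a large crystal-field splitting; square planar leaves the high-energy d_{x²−y²} orbital empty and maximises CFSE. → square planar.
For [CoBr2I(NCS)]^2-: Summing ligand charges against the −2 overall charge gives an oxidation state of +2 for cobalt. Co sits in group 9, so the d-electron count is 9 − 2 = 7. For a high-spin 3d d⁷ ion with weak-field ligands the small Δₜ gives little square-planar CFSE advantage, so four ligands adopt the sterically favoured tetrahedral geometry. → tetrahedral.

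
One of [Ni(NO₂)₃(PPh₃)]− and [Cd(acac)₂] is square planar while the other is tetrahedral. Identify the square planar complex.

[Ni(NO₂)₃(PPh₃)]−

For [Ni(NO₂)₃(PPh₃)]−: Ligand charges: each nitro (N-bound nitrite) is −1; triphenylphosphine is neutral. With an overall charge of −1 the nickel centre must be in the +2 oxidation state. Ni sits in group 10, so the d-electron count is 10 − 2 = 8. Nitro (N-bound nitrite) and triphenylphosphine are strong-field ligands (high in the spectrochemical series). A 3d d⁸ ion with strong-field ligands gains enough CFSE to favour square planar over tetrahedral. → square planar.
For [Cd(acac)₂]: Summing ligand charges against the 0 overall charge gives an oxidation state of +2 for cadmium. Cadmium is a group-12 element; Cd(II) is therefore d¹⁰. A d¹⁰ ion has no crystal-field stabilisation preference between square planar and tetrahedral, so four ligands adopt the sterically favoured tetrahedral geometry. → tetrahedral.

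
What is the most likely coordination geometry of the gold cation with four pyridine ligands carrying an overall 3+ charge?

square planar

Ligand charges: pyridine is neutral. With an overall charge of +3 the gold centre must be in the +3 oxidation state.
Gold is a group-11 element; Au(III) is therefore d⁸.
With 4 monodentate ligands the coordination number is 4.
A 5d d⁸ ion has a large crystal-field splitting; square planar leaves the high-energy d_{x²−y²} orbital empty and maximises CFSE.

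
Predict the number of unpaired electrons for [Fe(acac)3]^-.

4

Summing ligand charges against the −1 overall charge gives an oxidation state of +2 for iron.
Fe sits in group 8, so the d-electron count is 8 − 2 = 6.
Counting donor atoms: 3×acetylacetonate (bidentate) → 6 donors. Coordination number = 6.
The spin state decides the count: Acetylacetonate is a weak-field ligand for a first-row metal, so the complex is high-spin.
An octahedral high-spin d⁶ ion is t₂g⁴e_g², giving 4 unpaired electrons.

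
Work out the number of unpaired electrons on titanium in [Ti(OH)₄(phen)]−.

Summing ligand charges against the −1 overall charge gives an oxidation state of +3 for titanium.
Titanium is a group-4 element; Ti(III) is therefore d¹.
Counting donor atoms: 4×hydroxide (monodentate) → 4 donors; 1×1,10-phenanthroline (bidentate) → 2 donors. Coordination number = 6.
In an octahedral field the d¹ configuration is t₂g¹e_g⁰ (only one arrangement possible), giving 1 unpaired electron.

1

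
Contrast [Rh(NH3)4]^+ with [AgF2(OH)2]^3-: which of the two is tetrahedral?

For [Rh(NH3)4]^+: Summing ligand charges against the +1 overall charge gives an oxidation state of +1 for rhodium. Rh sits in group 9, so the d-electron count is 9 − 1 = 8. A 4d d⁸ ion has a large crystal-field splitting; square planar leaves the high-energy d_{x²−y²} orbital empty and maximises CFSE. → square planar.
For [AgF2(OH)2]^3-: Ligand charges: each fluoride is −1; each hydroxide is −1. With an overall charge of −3 the silver centre must be in the +1 oxidation state. Ag sits in group 11, so the d-electron count is 11 − 1 = 10. A d¹⁰ ion has no crystal-field stabilisation preference between square planar and tetrahedral, so four ligands adopt the sterically favoured tetrahedral geometry. → tetrahedral.

[AgF2(OH)2]^3-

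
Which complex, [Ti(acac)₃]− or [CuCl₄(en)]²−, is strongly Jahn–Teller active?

[Ti(acac)₃]−: Summing ligand charges against the −1 overall charge gives an oxidation state of +2 for titanium. Ti sits in group 4, so the d-electron count is 4 − 2 = 2. The d² configuration leaves the e_g set evenly filled (or empty) — no strong Jahn–Teller driving force.
[CuCl₄(en)]²−: Ligand charges: each chloride is −1; ethylenediamine is neutral. With an overall charge of −2 the copper centre must be in the +2 oxidation state. Group 11 minus oxidation state 2 gives a d⁹ configuration. The t₂g⁶e_g³ configuration has an unevenly filled e_g set; the Jahn–Teller theorem predicts a tetragonal distortion (typically axial elongation) to lift the degeneracy.

[CuCl₄(en)]²−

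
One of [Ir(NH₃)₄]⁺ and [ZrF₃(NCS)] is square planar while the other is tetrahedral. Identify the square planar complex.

[Ir(NH₃)₄]⁺

For [Ir(NH₃)₄]⁺: Summing ligand charges against the +1 overall charge gives an oxidation state of +1 for iridium. Iridium is a group-9 element; Ir(I) is therefore d⁸. A 5d d⁸ ion has a large crystal-field splitting; square planar leaves the high-energy d_{x²−y²} orbital empty and maximises CFSE. → square planar.
For [ZrF₃(NCS)]: Ligand charges: each fluoride is −1; each isothiocyanate is −1. With an overall charge of 0 the zirconium centre must be in the +4 oxidation state. Zr sits in group 4, so the d-electron count is 4 − 4 = 0. A d⁰ ion has no crystal-field stabilisation preference between square planar and tetrahedral, so four ligands adopt the sterically favoured tetrahedral geometry. → tetrahedral.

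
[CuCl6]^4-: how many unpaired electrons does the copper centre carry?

1 unpaired electron

Summing ligand charges against the −4 overall charge gives an oxidation state of +2 for copper.
Group 11 minus oxidation state 2 gives a d⁹ configuration.
In an octahedral field the d⁹ configuration is t₂g⁶e_g³ (only one arrangement possible), giving 1 unpaired electron.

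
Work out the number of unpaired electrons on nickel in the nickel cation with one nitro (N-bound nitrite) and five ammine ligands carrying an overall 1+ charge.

2 unpaired electrons

Summing ligand charges against the +1 overall charge gives an oxidation state of +2 for nickel.
Ni sits in group 10, so the d-electron count is 10 − 2 = 8.
In an octahedral field the d⁸ configuration is t₂g⁶e_g² (only one arrangement possible), giving 2 unpaired electrons.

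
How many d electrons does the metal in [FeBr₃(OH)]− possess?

Summing ligand charges against the −1 overall charge gives an oxidation state of +3 for iron.
Group 8 minus oxidation state 3 gives a d⁵ configuration.

d⁵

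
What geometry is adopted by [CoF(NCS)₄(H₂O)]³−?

Summing ligand charges against the −3 overall charge gives an oxidation state of +2 for cobalt.
Co sits in group 9, so the d-electron count is 9 − 2 = 7.
With 6 monodentate ligands the coordination number is 6.
Six donors around a single metal centre give an octahedral coordination sphere.

octahedral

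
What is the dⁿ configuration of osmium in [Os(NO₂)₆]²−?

d4

Summing ligand charges against the −2 overall charge gives an oxidation state of +4 for osmium.
Os sits in group 8, so the d-electron count is 8 − 4 = 4.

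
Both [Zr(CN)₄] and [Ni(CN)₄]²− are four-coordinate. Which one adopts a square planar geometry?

For [Zr(CN)₄]: Each cyanide is −1; balancing the 0 overall charge requires Zr(IV). Zirconium is a group-4 element; Zr(IV) is therefore d⁰. A d⁰ ion has no crystal-field stabilisation preference between square planar and tetrahedral, so four ligands adopt the sterically favoured tetrahedral geometry. → tetrahedral.
For [Ni(CN)₄]²−: Summing ligand charges against the −2 overall charge gives an oxidation state of +2 for nickel. Nickel is a group-10 element; Ni(II) is therefore d⁸. Cyanide is a strong-field ligand (high in the spectrochemical series). A 3d d⁸ ion with strong-field ligands gains enough CFSE to favour square planar over tetrahedral. → square planar.

[Ni(CN)₄]²−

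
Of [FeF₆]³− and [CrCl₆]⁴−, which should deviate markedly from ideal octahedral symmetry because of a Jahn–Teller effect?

[FeF₆]³−: Each fluoride is −1; balancing the −3 overall charge requires Fe(III). Fe sits in group 8, so the d-electron count is 8 − 3 = 5. Fluoride is a weak-field ligand for a first-row metal, so the complex is high-spin. The d⁵ configuration leaves the e_g set evenly filled (or empty) — no strong Jahn–Teller driving force.
[CrCl₆]⁴−: Summing ligand charges against the −4 overall charge gives an oxidation state of +2 for chromium. Cr sits in group 6, so the d-electron count is 6 − 2 = 4. Chloride is a weak-field ligand for a first-row metal, so the complex is high-spin. The t₂g³e_g¹ (high-spin) configuration has an unevenly filled e_g set; the Jahn–Teller theorem predicts a tetragonal distortion (typically axial elongation) to lift the degeneracy.

[CrCl₆]⁴−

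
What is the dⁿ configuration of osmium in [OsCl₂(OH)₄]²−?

d4

Summing ligand charges against the −2 overall charge gives an oxidation state of +4 for osmium.
Osmium is a group-8 element; Os(IV) is therefore d⁴.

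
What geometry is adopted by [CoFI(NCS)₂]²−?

Summing ligand charges against the −2 overall charge gives an oxidation state of +2 for cobalt.
Group 9 minus oxidation state 2 gives a d⁷ configuration.
With 4 monodentate ligands the coordination number is 4.
Fluoride, iodide, and isothiocyanate are weak-field ligands.
For a high-spin 3d d⁷ ion with weak-field ligands the small Δₜ gives little square-planar CFSE advantage, so four ligands adopt the sterically favoured tetrahedral geometry.

tetrahedral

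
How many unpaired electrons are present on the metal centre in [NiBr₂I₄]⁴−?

2 unpaired electrons

Each bromide is −1; each iodide is −1; balancing the −4 overall charge requires Ni(II).
Group 10 minus oxidation state 2 gives a d⁸ configuration.
In an octahedral field the d⁸ configuration is t₂g⁶e_g² (only one arrangement possible), giving 2 unpaired electrons.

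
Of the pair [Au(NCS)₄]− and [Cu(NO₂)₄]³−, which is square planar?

[Au(NCS)₄]−

For [Au(NCS)₄]−: Each isothiocyanate is −1; balancing the −1 overall charge requires Au(III). Gold is a group-11 element; Au(III) is therefore d⁸. A 5d d⁸ ion has a large crystal-field splitting; square planar leaves the high-energy d_{x²−y²} orbital empty and maximises CFSE. → square planar.
For [Cu(NO₂)₄]³−: Summing ligand charges against the −3 overall charge gives an oxidation state of +1 for copper. Cu sits in group 11, so the d-electron count is 11 − 1 = 10. A d¹⁰ ion has no crystal-field stabilisation preference between square planar and tetrahedral, so four ligands adopt the sterically favoured tetrahedral geometry. → tetrahedral.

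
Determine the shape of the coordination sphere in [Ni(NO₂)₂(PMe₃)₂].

Summing ligand charges against the 0 overall charge gives an oxidation state of +2 for nickel.
Group 10 minus oxidation state 2 gives a d⁸ configuration.
With 4 monodentate ligands the coordination number is 4.
Nitro (N-bound nitrite) and trimethylphosphine are strong-field ligands (high in the spectrochemical series).
A 3d d⁸ ion with strong-field ligands gains enough CFSE to favour square planar over tetrahedral.

square planar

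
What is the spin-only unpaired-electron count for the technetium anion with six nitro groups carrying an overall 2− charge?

3 unpaired electrons

Ligand charges: each nitro (N-bound nitrite) is −1. With an overall charge of −2 the technetium centre must be in the +4 oxidation state.
Technetium is a group-7 element; Tc(IV) is therefore d³.
In an octahedral field the d³ configuration is t₂g³e_g⁰ (only one arrangement possible), giving 3 unpaired electrons.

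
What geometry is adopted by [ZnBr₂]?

Ligand charges: each bromide is −1. With an overall charge of 0 the zinc centre must be in the +2 oxidation state.
Zinc is a group-12 element; Zn(II) is therefore d¹⁰.
Coordination number: 2.
A d¹⁰ ion with only two ligands adopts a linear arrangement (sp hybridisation; no CFSE preference).

linear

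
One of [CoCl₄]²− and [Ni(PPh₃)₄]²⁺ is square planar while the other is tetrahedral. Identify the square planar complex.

[Ni(PPh₃)₄]²⁺

For [CoCl₄]²−: Summing ligand charges against the −2 overall charge gives an oxidation state of +2 for cobalt. Cobalt is a group-9 element; Co(II) is therefore d⁷. For a high-spin 3d d⁷ ion with weak-field ligands the small Δₜ gives little square-planar CFSE advantage, so four ligands adopt the sterically favoured tetrahedral geometry. → tetrahedral.
For [Ni(PPh₃)₄]²⁺: Summing ligand charges against the +2 overall charge gives an oxidation state of +2 for nickel. Nickel is a group-10 element; Ni(II) is therefore d⁸. Triphenylphosphine is a strong-field ligand (high in the spectrochemical series). A 3d d⁸ ion with strong-field ligands gains enough CFSE to favour square planar over tetrahedral. → square planar.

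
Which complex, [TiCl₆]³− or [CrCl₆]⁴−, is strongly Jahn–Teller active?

[TiCl₆]³−: Each chloride is −1; balancing the −3 overall charge requires Ti(III). Group 4 minus oxidation state 3 gives a d¹ configuration. The d¹ configuration leaves the e_g set evenly filled (or empty) — no strong Jahn–Teller driving force.
[CrCl₆]⁴−: Ligand charges: each chloride is −1. With an overall charge of −4 the chromium centre must be in the +2 oxidation state. Group 6 minus oxidation state 2 gives a d⁴ configuration. Chloride is a weak-field ligand for a first-row metal, so the complex is high-spin. The t₂g³e_g¹ (high-spin) configuration has an unevenly filled e_g set; the Jahn–Teller theorem predicts a tetragonal distortion (typically axial elongation) to lift the degeneracy.

[CrCl₆]⁴−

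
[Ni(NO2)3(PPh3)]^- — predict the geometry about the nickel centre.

Summing ligand charges against the −1 overall charge gives an oxidation state of +2 for nickel.
Group 10 minus oxidation state 2 gives a d⁸ configuration.
With 4 monodentate ligands the coordination number is 4.
Nitro (N-bound nitrite) and triphenylphosphine are strong-field ligands (high in the spectrochemical series).
A 3d d⁸ ion with strong-field ligands gains enough CFSE to favour square planar over tetrahedral.

square planar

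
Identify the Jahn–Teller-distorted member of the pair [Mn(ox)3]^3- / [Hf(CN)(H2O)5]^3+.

[Mn(ox)3]^3-: Ligand charges: each oxalate is −2. With an overall charge of −3 the manganese centre must be in the +3 oxidation state. Manganese is a group-7 element; Mn(III) is therefore d⁴. Oxalate is a weak-field ligand for a first-row metal, so the complex is high-spin. The t₂g³e_g¹ (high-spin) configuration has an unevenly filled e_g set; the Jahn–Teller theorem predicts a tetragonal distortion (typically axial elongation) to lift the degeneracy.
[Hf(CN)(H2O)5]^3+: Each cyanide is −1; water is neutral; balancing the +3 overall charge requires Hf(IV). Hf sits in group 4, so the d-electron count is 4 − 4 = 0. The d⁰ configuration leaves the e_g set evenly filled (or empty) — no strong Jahn–Teller driving force.

[Mn(ox)3]^3-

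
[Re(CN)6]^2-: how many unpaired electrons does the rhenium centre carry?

3

Summing ligand charges against the −2 overall charge gives an oxidation state of +4 for rhenium.
Re sits in group 7, so the d-electron count is 7 − 4 = 3.
In an octahedral field the d³ configuration is t₂g³e_g⁰ (only one arrangement possible), giving 3 unpaired electrons.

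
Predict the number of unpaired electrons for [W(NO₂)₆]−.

1 unpaired electron

Ligand charges: each nitro (N-bound nitrite) is −1. With an overall charge of −1 the tungsten centre must be in the +5 oxidation state.
Tungsten is a group-6 element; W(V) is therefore d¹.
In an octahedral field the d¹ configuration is t₂g¹e_g⁰ (only one arrangement possible), giving 1 unpaired electron.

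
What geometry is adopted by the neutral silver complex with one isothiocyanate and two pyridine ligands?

trigonal planar

Each isothiocyanate is −1; pyridine is neutral; balancing the 0 overall charge requires Ag(I).
Ag sits in group 11, so the d-electron count is 11 − 1 = 10.
With 3 monodentate ligands the coordination number is 3.
Three ligands around a d¹⁰ centre minimise repulsion in a trigonal-planar arrangement.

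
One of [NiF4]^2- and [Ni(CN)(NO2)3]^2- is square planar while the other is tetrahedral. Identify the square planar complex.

For [NiF4]^2-: Each fluoride is −1; balancing the −2 overall charge requires Ni(II). Nickel is a group-10 element; Ni(II) is therefore d⁸. Fluoride is a weak-field ligand. With weak-field ligands the CFSE gain from square planar is small, so a 3d d⁸ ion takes the sterically preferred tetrahedral geometry. → tetrahedral.
For [Ni(CN)(NO2)3]^2-: Summing ligand charges against the −2 overall charge gives an oxidation state of +2 for nickel. Nickel is a group-10 element; Ni(II) is therefore d⁸. Cyanide and nitro (N-bound nitrite) are strong-field ligands (high in the spectrochemical series). A 3d d⁸ ion with strong-field ligands gains enough CFSE to favour square planar over tetrahedral. → square planar.

[Ni(CN)(NO2)3]^2-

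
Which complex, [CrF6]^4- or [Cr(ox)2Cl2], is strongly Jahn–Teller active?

[CrF6]^4-

[CrF6]^4-: Each fluoride is −1; balancing the −4 overall charge requires Cr(II). Group 6 minus oxidation state 2 gives a d⁴ configuration. Fluoride is a weak-field ligand for a first-row metal, so the complex is high-spin. The t₂g³e_g¹ (high-spin) configuration has an unevenly filled e_g set; the Jahn–Teller theorem predicts a tetragonal distortion (typically axial elongation) to lift the degeneracy.
[Cr(ox)2Cl2]: Ligand charges: each oxalate is −2; each chloride is −1. With an overall charge of 0 the chromium centre must be in the +6 oxidation state. Chromium is a group-6 element; Cr(VI) is therefore d⁰. The d⁰ configuration leaves the e_g set evenly filled (or empty) — no strong Jahn–Teller driving force.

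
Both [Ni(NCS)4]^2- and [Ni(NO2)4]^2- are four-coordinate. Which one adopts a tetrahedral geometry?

For [Ni(NCS)4]^2-: Ligand charges: each isothiocyanate is −1. With an overall charge of −2 the nickel centre must be in the +2 oxidation state. Nickel is a group-10 element; Ni(II) is therefore d⁸. Isothiocyanate is a weak-field ligand. With weak-field ligands the CFSE gain from square planar is small, so a 3d d⁸ ion takes the sterically preferred tetrahedral geometry. → tetrahedral.
For [Ni(NO2)4]^2-: Summing ligand charges against the −2 overall charge gives an oxidation state of +2 for nickel. Ni sits in group 10, so the d-electron count is 10 − 2 = 8. Nitro (N-bound nitrite) is a strong-field ligand (high in the spectrochemical series). A 3d d⁸ ion with strong-field ligands gains enough CFSE to favour square planar over tetrahedral. → square planar.

[Ni(NCS)4]^2-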